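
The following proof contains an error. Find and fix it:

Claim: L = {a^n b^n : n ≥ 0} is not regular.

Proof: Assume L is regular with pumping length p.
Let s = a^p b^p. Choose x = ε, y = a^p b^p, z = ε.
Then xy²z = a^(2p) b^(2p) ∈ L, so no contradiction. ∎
Error: The decomposition violates |xy| ≤ p. With y = a^p b^p, |xy| = |y| = 2p > p. (The proof also miscomputes xy²z, which would be a^p b^p a^p b^p rather than a^(2p) b^(2p), and it wrongly treats one harmless decomposition as settling the matter — the prover does not get to choose the decomposition.)

Correction: The pumping lemma requires |xy| ≤ p, and the argument must handle every decomposition satisfying |xy| ≤ p, |y| ≥ 1. Since s starts with p a's, any such y consists only of a's, say y = a^k with k ≥ 1. Then xy²z = a^(p+k) b^p has unequal numbers of a's and b's, so xy²z ∉ L — the required contradiction.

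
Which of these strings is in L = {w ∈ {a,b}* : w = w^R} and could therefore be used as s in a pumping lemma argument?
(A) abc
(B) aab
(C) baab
(C) baab

The pumping lemma is applied to a string s that lies in L, so first check membership of each option:
- (A) abc reversed is cba ≠ abc, so it is not a palindrome and is not in L ✗
- (B) aab reversed is baa ≠ aab, so it is not a palindrome and is not in L ✗
- (C) baab reversed is baab, the same string, so it is a palindrome and is in L ✓

Only (C) baab is in L, so it is the only candidate that could play the role of s.
(In a complete proof one picks s in terms of the pumping length p so that |s| ≥ p is guaranteed; a fixed string like baab illustrates the shape of such an s.)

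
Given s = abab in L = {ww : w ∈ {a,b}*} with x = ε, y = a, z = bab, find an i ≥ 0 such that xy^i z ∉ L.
i = 2

xy²z = ε · aa · bab = aabab; aabab has odd length 5, so it cannot be written as ww and is not in L.
(Other choices also work, e.g. i = 0, 3; only i = 1 is guaranteed to stay in L since xy¹z = s.)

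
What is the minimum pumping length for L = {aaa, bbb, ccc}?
p = 4

For a finite language L, the pumping lemma holds vacuously if p > max|s| for s ∈ L.

The longest string in L = {aaa, bbb, ccc} has length 3.
If p = 4, then no string s ∈ L has |s| ≥ p, so the condition is vacuously true.

The minimum pumping length is p = 4.

Why no smaller p works: for any p ≤ 3, the longest string s ∈ L has |s| = 3 ≥ p, so it would
have to be pumpable; but pumping up (i = 2, 3, ...) produces ever longer strings, which cannot all lie in the
finite language L. So the pumping property fails for every p ≤ 3.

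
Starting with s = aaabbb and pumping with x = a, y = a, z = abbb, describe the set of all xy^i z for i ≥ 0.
{xy^i z : i ≥ 0} = {a^(2+i) b^3 : i ≥ 0} = {aabbb, aaabbb, aaaabbb, ...}

With x = a, y = a, z = abbb: Starting with aaabbb and pumping the second 'a', we get strings with 2+i a's followed by 3 b's for i = 0, 1, 2, ...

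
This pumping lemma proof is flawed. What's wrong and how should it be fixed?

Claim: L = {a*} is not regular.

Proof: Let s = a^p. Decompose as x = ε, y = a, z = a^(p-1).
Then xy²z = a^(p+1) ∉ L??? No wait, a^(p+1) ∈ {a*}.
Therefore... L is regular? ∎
Error: The proof attempts to show a*  is not regular, but a* IS regular!

Correction: a* is a regular language (recognized by a simple DFA with one accepting state and self-loop on 'a'). The pumping lemma can only prove non-regularity, not regularity. For regular languages, pumping always works.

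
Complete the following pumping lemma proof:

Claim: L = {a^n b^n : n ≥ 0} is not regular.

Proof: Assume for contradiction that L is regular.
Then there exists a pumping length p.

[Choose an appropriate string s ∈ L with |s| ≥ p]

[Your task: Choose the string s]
s = a^p b^p

This string is in L (has equal a's and b's) and has length 2p ≥ p.
Any decomposition xyz with |xy| ≤ p means y consists only of a's,
so pumping will unbalance the counts.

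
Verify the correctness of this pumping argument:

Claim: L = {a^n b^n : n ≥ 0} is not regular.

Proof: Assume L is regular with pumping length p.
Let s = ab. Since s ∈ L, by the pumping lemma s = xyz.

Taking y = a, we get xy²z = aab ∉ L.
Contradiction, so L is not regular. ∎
The proof is INCORRECT.

Error: The string s = ab may be shorter than p.
The pumping lemma only applies to strings with |s| ≥ p, and p is not under our control.
We must choose s in terms of p, e.g. s = a^p b^p, to ensure |s| ≥ p.
(The proof also fixes one particular y; a valid argument must handle every decomposition with |xy| ≤ p and |y| ≥ 1 — for s = a^p b^p this forces y = a^k, and then xy²z = a^(p+k) b^p ∉ L.)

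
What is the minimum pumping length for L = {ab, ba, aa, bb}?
p = 3

For a finite language L, the pumping lemma holds vacuously if p > max|s| for s ∈ L.

The longest string in L = {ab, ba, aa, bb} has length 2.
If p = 3, then no string s ∈ L has |s| ≥ p, so the condition is vacuously true.

The minimum pumping length is p = 3.

Why no smaller p works: for any p ≤ 2, the longest string s ∈ L has |s| = 2 ≥ p, so it would
have to be pumpable; but pumping up (i = 2, 3, ...) produces ever longer strings, which cannot all lie in the
finite language L. So the pumping property fails for every p ≤ 2.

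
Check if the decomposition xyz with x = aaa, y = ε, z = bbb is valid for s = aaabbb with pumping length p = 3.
Violated: |y| > 0

The decomposition x = aaa, y = ε, z = bbb for s = aaabbb with p = 3
violates the constraint: |y| > 0

|y| = 0, but the pumping lemma requires |y| > 0 (y must be non-empty).

Pumping lemma constraints:
1. xyz = s (decomposition is valid)
2. |xy| ≤ p
3. |y| > 0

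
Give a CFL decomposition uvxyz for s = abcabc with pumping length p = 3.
u='ab', v='c', x='a', y='b', z='c'

For s = abcabc with pumping length p = 3:

One valid decomposition:
- u = 'ab'
- v = 'c'
- x = 'a'
- y = 'b'
- z = 'c'

Verification:
- uvxyz = 'ab' + 'c' + 'a' + 'b' + 'c' = abcabc ✓
- |vxy| = |'cab'| = 3 ≤ 3 ✓
- |vy| = |'cb'| = 2 > 0 ✓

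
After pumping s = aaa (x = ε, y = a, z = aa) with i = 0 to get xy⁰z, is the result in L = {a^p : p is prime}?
Yes

xy⁰z = ε · ε · aa = aa.
aa has length 2, which is prime, so it is in L.
(A single pumped string landing in L is not a contradiction by itself; a non-regularity proof needs some i for which xy^i z ∉ L, for every admissible decomposition.)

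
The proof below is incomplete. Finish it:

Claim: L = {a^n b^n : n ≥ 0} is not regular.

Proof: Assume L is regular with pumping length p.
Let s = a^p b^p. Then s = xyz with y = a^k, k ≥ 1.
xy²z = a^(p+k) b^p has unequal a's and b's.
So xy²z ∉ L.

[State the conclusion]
This contradicts the pumping lemma for regular languages,
which guarantees xy^i z ∈ L for all i ≥ 0.

Since our assumption that L is regular leads to a contradiction,
we conclude that L = {a^n b^n : n ≥ 0} is NOT regular. ∎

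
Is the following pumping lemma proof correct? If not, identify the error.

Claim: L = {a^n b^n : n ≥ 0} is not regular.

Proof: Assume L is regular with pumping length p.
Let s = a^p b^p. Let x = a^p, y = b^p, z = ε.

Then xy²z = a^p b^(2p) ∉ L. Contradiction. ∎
The proof is INCORRECT.

Error: The decomposition violates |xy| ≤ p.
With x = a^p and y = b^p, we have |xy| = 2p > p.
The pumping lemma requires |xy| ≤ p, so y must be within the first p characters.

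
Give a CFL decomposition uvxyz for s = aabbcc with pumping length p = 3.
u='aa', v='b', x='b', y='c', z='c'

For s = aabbcc with pumping length p = 3:

One valid decomposition:
- u = 'aa'
- v = 'b'
- x = 'b'
- y = 'c'
- z = 'c'

Verification:
- uvxyz = 'aa' + 'b' + 'b' + 'c' + 'c' = aabbcc ✓
- |vxy| = |'bbc'| = 3 ≤ 3 ✓
- |vy| = |'bc'| = 2 > 0 ✓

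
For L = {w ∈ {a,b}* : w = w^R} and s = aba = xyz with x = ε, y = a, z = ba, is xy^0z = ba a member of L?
No

xy⁰z = ε · ε · ba = ba.
ba reversed is ab ≠ ba, so it is not a palindrome and is not in L.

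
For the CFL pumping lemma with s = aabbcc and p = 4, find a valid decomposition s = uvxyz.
u='a', v='a', x='bb', y='c', z='c'

For s = aabbcc with pumping length p = 4:

One valid decomposition:
- u = 'a'
- v = 'a'
- x = 'bb'
- y = 'c'
- z = 'c'

Verification:
- uvxyz = 'a' + 'a' + 'bb' + 'c' + 'c' = aabbcc ✓
- |vxy| = |'abbc'| = 4 ≤ 4 ✓
- |vy| = |'ac'| = 2 > 0 ✓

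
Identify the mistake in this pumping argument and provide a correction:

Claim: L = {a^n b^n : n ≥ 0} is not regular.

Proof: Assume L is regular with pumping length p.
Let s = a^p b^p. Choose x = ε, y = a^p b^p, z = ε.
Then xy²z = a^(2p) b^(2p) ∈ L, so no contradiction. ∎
Error: The decomposition violates |xy| ≤ p. With y = a^p b^p, |xy| = |y| = 2p > p. (The proof also miscomputes xy²z, which would be a^p b^p a^p b^p rather than a^(2p) b^(2p), and it wrongly treats one harmless decomposition as settling the matter — the prover does not get to choose the decomposition.)

Correction: The pumping lemma requires |xy| ≤ p, and the argument must handle every decomposition satisfying |xy| ≤ p, |y| ≥ 1. Since s starts with p a's, any such y consists only of a's, say y = a^k with k ≥ 1. Then xy²z = a^(p+k) b^p has unequal numbers of a's and b's, so xy²z ∉ L — the required contradiction.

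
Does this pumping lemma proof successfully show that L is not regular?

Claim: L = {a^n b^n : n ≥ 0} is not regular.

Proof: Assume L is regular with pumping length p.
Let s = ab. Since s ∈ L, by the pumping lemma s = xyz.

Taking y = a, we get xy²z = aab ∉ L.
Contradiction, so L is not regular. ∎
The proof is INCORRECT.

Error: The string s = ab may be shorter than p.
The pumping lemma only applies to strings with |s| ≥ p, and p is not under our control.
We must choose s in terms of p, e.g. s = a^p b^p, to ensure |s| ≥ p.
(The proof also fixes one particular y; a valid argument must handle every decomposition with |xy| ≤ p and |y| ≥ 1 — for s = a^p b^p this forces y = a^k, and then xy²z = a^(p+k) b^p ∉ L.)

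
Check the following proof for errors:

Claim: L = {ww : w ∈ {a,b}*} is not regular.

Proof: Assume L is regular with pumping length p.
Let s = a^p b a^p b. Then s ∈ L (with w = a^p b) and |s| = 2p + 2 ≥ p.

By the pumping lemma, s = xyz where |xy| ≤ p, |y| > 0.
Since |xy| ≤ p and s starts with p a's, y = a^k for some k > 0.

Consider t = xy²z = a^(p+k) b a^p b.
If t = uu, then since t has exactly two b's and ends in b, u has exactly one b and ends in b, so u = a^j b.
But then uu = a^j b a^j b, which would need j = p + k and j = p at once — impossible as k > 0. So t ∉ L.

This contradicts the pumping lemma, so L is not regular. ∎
The proof is correct.

This proof is valid because:
1. s = a^p b a^p b is in L and is chosen in terms of p, so |s| ≥ p holds for every p
2. The decomposition analysis is correct: |xy| ≤ p forces y to lie inside the leading a's
3. The contradiction is valid: the argument shows a^(p+k) b a^p b cannot be split into two equal halves
4. The conclusion follows logically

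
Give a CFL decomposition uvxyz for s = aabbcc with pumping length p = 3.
u='aa', v='b', x='b', y='c', z='c'

For s = aabbcc with pumping length p = 3:

One valid decomposition:
- u = 'aa'
- v = 'b'
- x = 'b'
- y = 'c'
- z = 'c'

Verification:
- uvxyz = 'aa' + 'b' + 'b' + 'c' + 'c' = aabbcc ✓
- |vxy| = |'bbc'| = 3 ≤ 3 ✓
- |vy| = |'bc'| = 2 > 0 ✓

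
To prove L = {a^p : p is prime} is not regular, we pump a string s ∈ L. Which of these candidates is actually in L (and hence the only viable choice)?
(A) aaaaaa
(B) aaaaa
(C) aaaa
(B) aaaaa

The pumping lemma is applied to a string s that lies in L, so first check membership of each option:
- (A) aaaaaa has length 6 = 2 × 3, which is not prime, so it is not in L ✗
- (B) aaaaa has length 5, which is prime, so it is in L ✓
- (C) aaaa has length 4 = 2 × 2, which is not prime, so it is not in L ✗

Only (B) aaaaa is in L, so it is the only candidate that could play the role of s.
(In a complete proof one picks s in terms of the pumping length p so that |s| ≥ p is guaranteed; a fixed string like aaaaa illustrates the shape of such an s.)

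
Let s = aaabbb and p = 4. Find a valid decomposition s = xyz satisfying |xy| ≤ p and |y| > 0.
x = 'aa', y = 'ab', z = 'bb'

For s = aaabbb and p = 4, one valid decomposition is:
- x = 'aa' (length 2)
- y = 'ab' (length 2)
- z = 'bb' (length 2)

Verification:
- xyz = 'aa' + 'ab' + 'bb' = aaabbb ✓
- |xy| = 4 ≤ 4 ✓
- |y| = 2 > 0 ✓

All pumping lemma constraints are satisfied.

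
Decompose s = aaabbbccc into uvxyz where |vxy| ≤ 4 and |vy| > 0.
u='aa', v='a', x='bb', y='b', z='ccc'

For s = aaabbbccc with pumping length p = 4:

One valid decomposition:
- u = 'aa'
- v = 'a'
- x = 'bb'
- y = 'b'
- z = 'ccc'

Verification:
- uvxyz = 'aa' + 'a' + 'bb' + 'b' + 'ccc' = aaabbbccc ✓
- |vxy| = |'abbb'| = 4 ≤ 4 ✓
- |vy| = |'ab'| = 2 > 0 ✓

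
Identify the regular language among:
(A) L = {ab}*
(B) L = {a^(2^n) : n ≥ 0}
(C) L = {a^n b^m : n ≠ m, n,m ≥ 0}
(A) {ab}*

(A) L = {ab}* is regular.

This can be recognized by a finite automaton (DFA/NFA).
Regular expressions like {ab}* define regular languages.

The other choices are not regular:
- {a^(2^n) : n ≥ 0}: After pumping, length is no longer a power of 2
- {a^n b^m : n ≠ m, n,m ≥ 0}: After pumping a's, we can make n = m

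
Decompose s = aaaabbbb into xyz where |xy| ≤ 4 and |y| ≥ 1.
x = 'a', y = 'aaa', z = 'bbbb'

For s = aaaabbbb and p = 4, one valid decomposition is:
- x = 'a' (length 1)
- y = 'aaa' (length 3)
- z = 'bbbb' (length 4)

Verification:
- xyz = 'a' + 'aaa' + 'bbbb' = aaaabbbb ✓
- |xy| = 4 ≤ 4 ✓
- |y| = 3 > 0 ✓

All pumping lemma constraints are satisfied.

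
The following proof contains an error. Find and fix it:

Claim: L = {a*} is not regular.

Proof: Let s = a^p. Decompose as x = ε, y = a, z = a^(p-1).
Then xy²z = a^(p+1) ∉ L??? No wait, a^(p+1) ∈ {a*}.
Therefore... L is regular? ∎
Error: The proof attempts to show a*  is not regular, but a* IS regular!

Correction: a* is a regular language (recognized by a simple DFA with one accepting state and self-loop on 'a'). The pumping lemma can only prove non-regularity, not regularity. For regular languages, pumping always works.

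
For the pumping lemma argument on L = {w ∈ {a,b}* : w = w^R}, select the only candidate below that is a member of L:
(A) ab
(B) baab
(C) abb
(B) baab

The pumping lemma is applied to a string s that lies in L, so first check membership of each option:
- (A) ab reversed is ba ≠ ab, so it is not a palindrome and is not in L ✗
- (B) baab reversed is baab, the same string, so it is a palindrome and is in L ✓
- (C) abb reversed is bba ≠ abb, so it is not a palindrome and is not in L ✗

Only (B) baab is in L, so it is the only candidate that could play the role of s.
(In a complete proof one picks s in terms of the pumping length p so that |s| ≥ p is guaranteed; a fixed string like baab illustrates the shape of such an s.)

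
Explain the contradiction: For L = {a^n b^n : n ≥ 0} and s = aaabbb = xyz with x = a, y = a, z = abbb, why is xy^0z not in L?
xy⁰z = aabbb ∉ L

Pumping with i = 0 replaces y = a by y⁰ = ε:
- Original: s = xyz = aaabbb; aaabbb = a^3 b^3 has equal counts (3 = 3), so it is in L
- Pumped: xy⁰z = a · ε · abbb = aabbb
- aabbb has 2 a's and 3 b's; 2 ≠ 3, so it is not in L

The pumping lemma would require xy⁰z ∈ L, so this decomposition yields a contradiction.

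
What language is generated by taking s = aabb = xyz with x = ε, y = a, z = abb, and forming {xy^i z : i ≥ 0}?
{xy^i z : i ≥ 0} = {a^(i+1) b^2 : i ≥ 0} = {abb, aabb, aaabb, ...}

With x = ε, y = a, z = abb: Starting with aabb and pumping the first 'a' (z = abb keeps the second 'a'), we get strings with i+1 a's followed by 2 b's for i = 0, 1, 2, ...; note bb is not produced because z always contributes one a.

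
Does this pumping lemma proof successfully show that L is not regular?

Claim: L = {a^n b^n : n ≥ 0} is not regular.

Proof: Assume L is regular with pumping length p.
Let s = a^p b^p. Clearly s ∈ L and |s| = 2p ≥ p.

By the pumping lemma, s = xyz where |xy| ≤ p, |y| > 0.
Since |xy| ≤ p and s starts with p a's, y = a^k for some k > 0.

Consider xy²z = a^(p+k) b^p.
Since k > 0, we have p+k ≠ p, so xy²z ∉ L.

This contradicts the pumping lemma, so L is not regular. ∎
The proof is correct.

This proof is valid because:
1. The string s = a^p b^p is correctly in L
2. The decomposition analysis is correct: y must consist only of a's
3. The contradiction is valid: pumping increases a's but not b's
4. The conclusion follows logically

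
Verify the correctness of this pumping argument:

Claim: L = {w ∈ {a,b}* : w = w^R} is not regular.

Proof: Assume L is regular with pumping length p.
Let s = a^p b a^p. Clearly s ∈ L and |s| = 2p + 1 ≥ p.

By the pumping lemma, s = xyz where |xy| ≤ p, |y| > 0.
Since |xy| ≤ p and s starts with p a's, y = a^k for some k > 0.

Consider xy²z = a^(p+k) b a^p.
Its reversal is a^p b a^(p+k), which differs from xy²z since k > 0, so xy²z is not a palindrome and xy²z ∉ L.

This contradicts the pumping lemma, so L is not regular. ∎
The proof is correct.

This proof is valid because:
1. s = a^p b a^p is in L and is chosen in terms of p, so |s| ≥ p holds for every p
2. The decomposition analysis is correct: |xy| ≤ p forces y to lie inside the leading a's
3. The contradiction is valid: a^(p+k) b a^p has more a's before the b than after it, so it is not a palindrome
4. The conclusion follows logically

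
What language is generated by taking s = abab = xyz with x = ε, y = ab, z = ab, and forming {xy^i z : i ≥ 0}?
{xy^i z : i ≥ 0} = {(ab)^(i+1) : i ≥ 0} = {ab, abab, ababab, ...}

With x = ε, y = ab, z = ab: Pumping 'ab' gives strings of alternating a's and b's.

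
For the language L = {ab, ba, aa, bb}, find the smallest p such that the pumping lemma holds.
p = 3

For a finite language L, the pumping lemma holds vacuously if p > max|s| for s ∈ L.

The longest string in L = {ab, ba, aa, bb} has length 2.
If p = 3, then no string s ∈ L has |s| ≥ p, so the condition is vacuously true.

The minimum pumping length is p = 3.

Why no smaller p works: for any p ≤ 2, the longest string s ∈ L has |s| = 2 ≥ p, so it would
have to be pumpable; but pumping up (i = 2, 3, ...) produces ever longer strings, which cannot all lie in the
finite language L. So the pumping property fails for every p ≤ 2.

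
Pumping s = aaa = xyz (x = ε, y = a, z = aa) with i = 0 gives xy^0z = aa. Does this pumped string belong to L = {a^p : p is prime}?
Yes

xy⁰z = ε · ε · aa = aa.
aa has length 2, which is prime, so it is in L.
(A single pumped string landing in L is not a contradiction by itself; a non-regularity proof needs some i for which xy^i z ∉ L, for every admissible decomposition.)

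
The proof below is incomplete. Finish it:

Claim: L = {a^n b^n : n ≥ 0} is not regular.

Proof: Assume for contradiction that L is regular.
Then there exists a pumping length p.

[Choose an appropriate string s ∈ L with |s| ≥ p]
s = a^p b^p

This string is in L (has equal a's and b's) and has length 2p ≥ p.
Any decomposition xyz with |xy| ≤ p means y consists only of a's,
so pumping will unbalance the counts.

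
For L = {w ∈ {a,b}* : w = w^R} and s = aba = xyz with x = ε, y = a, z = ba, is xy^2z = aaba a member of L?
No

xy²z = ε · aa · ba = aaba.
aaba reversed is abaa ≠ aaba, so it is not a palindrome and is not in L.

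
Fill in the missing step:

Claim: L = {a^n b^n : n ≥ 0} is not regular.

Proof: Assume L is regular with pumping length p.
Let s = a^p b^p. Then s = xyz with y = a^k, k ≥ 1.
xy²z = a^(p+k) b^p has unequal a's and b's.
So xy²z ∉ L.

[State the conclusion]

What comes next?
This contradicts the pumping lemma for regular languages,
which guarantees xy^i z ∈ L for all i ≥ 0.

Since our assumption that L is regular leads to a contradiction,
we conclude that L = {a^n b^n : n ≥ 0} is NOT regular. ∎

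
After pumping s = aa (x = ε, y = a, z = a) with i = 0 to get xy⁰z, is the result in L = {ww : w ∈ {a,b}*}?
No

xy⁰z = ε · ε · a = a.
a has odd length 1, so it cannot be written as ww and is not in L.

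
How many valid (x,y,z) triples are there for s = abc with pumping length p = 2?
3

For s = 'abc' with pumping length p = 2:

Constraints: |xy| ≤ 2, |y| > 0

Valid decompositions (|xy| ≤ p, |y| ≥ 1):
  • x='', y='a', z='bc'
  • x='a', y='b', z='c'
  • x='', y='ab', z='c'

Total count: 3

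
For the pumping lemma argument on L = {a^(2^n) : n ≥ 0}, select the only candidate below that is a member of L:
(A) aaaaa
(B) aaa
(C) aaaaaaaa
(C) aaaaaaaa

The pumping lemma is applied to a string s that lies in L, so first check membership of each option:
- (A) aaaaa has length 5, strictly between 2^2 = 4 and 2^3 = 8, so it is not in L ✗
- (B) aaa has length 3, strictly between 2^1 = 2 and 2^2 = 4, so it is not in L ✗
- (C) aaaaaaaa has length 8 = 2^3, so it is in L ✓

Only (C) aaaaaaaa is in L, so it is the only candidate that could play the role of s.
(In a complete proof one picks s in terms of the pumping length p so that |s| ≥ p is guaranteed; a fixed string like aaaaaaaa illustrates the shape of such an s.)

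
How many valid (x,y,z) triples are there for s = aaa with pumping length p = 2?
3

For s = 'aaa' with pumping length p = 2:

Constraints: |xy| ≤ 2, |y| > 0

Valid decompositions (|xy| ≤ p, |y| ≥ 1):
  • x='', y='a', z='aa'
  • x='a', y='a', z='a'
  • x='', y='aa', z='a'

Total count: 3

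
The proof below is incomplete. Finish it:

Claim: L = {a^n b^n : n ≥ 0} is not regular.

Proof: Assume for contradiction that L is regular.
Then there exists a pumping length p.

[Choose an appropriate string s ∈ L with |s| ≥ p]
s = a^p b^p

This string is in L (has equal a's and b's) and has length 2p ≥ p.
Any decomposition xyz with |xy| ≤ p means y consists only of a's,
so pumping will unbalance the counts.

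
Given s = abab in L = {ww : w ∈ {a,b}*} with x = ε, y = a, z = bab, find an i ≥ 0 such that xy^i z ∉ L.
i = 3

xy³z = ε · aaa · bab = aaabab; aaabab has length 6; its halves are aaa and bab, which differ, so it is not in L.
(Other choices also work, e.g. i = 0, 2; only i = 1 is guaranteed to stay in L since xy¹z = s.)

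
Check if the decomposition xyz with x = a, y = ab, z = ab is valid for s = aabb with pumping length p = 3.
Violated: xyz = s

The decomposition x = a, y = ab, z = ab for s = aabb with p = 3
violates the constraint: xyz = s

xyz = 'a' + 'ab' + 'ab' = 'aabab' ≠ 'aabb' = s. The decomposition doesn't reconstruct s.

Pumping lemma constraints:
1. xyz = s (decomposition is valid)
2. |xy| ≤ p
3. |y| > 0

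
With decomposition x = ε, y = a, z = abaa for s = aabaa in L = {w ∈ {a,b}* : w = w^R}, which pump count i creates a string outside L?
i = 2

xy²z = ε · aa · abaa = aaabaa; aaabaa reversed is aabaaa ≠ aaabaa, so it is not a palindrome and is not in L.
(Other choices also work, e.g. i = 0, 3; only i = 1 is guaranteed to stay in L since xy¹z = s.)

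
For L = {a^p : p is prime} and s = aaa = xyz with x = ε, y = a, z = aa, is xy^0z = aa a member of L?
Yes

xy⁰z = ε · ε · aa = aa.
aa has length 2, which is prime, so it is in L.
(A single pumped string landing in L is not a contradiction by itself; a non-regularity proof needs some i for which xy^i z ∉ L, for every admissible decomposition.)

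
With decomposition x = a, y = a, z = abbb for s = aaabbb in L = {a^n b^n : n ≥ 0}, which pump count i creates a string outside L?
i = 3

xy³z = a · aaa · abbb = aaaaabbb; aaaaabbb has 5 a's and 3 b's; 5 ≠ 3, so it is not in L.
(Other choices also work, e.g. i = 0, 2; only i = 1 is guaranteed to stay in L since xy¹z = s.)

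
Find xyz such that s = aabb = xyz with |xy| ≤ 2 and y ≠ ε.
x = '', y = 'a', z = 'abb'

For s = aabb and p = 2, one valid decomposition is:
- x = '' (length 0)
- y = 'a' (length 1)
- z = 'abb' (length 3)

Verification:
- xyz = '' + 'a' + 'abb' = aabb ✓
- |xy| = 1 ≤ 2 ✓
- |y| = 1 > 0 ✓

All pumping lemma constraints are satisfied.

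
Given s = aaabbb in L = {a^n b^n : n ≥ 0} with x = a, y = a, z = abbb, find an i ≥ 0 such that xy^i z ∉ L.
i = 3

xy³z = a · aaa · abbb = aaaaabbb; aaaaabbb has 5 a's and 3 b's; 5 ≠ 3, so it is not in L.
(Other choices also work, e.g. i = 0, 2; only i = 1 is guaranteed to stay in L since xy¹z = s.)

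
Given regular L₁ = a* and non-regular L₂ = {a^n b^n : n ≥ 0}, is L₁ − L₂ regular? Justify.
Yes — L₁ − L₂ is regular.

The only string of a* that lies in {a^n b^n} is ε, so L₁ − L₂ = a* − {ε} = a⁺ = aa*, which is regular.

Note that the bare facts "L₁ regular, L₂ non-regular" do not settle the question by themselves: the closure of regular languages under ∪, ∩, complement and difference applies only when BOTH operands are regular. With a non-regular operand the result can come out regular or non-regular depending on the specific languages, so one has to work out L₁ − L₂ for this particular pair, as above.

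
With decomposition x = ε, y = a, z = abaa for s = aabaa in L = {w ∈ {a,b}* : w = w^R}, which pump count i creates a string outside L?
i = 2

xy²z = ε · aa · abaa = aaabaa; aaabaa reversed is aabaaa ≠ aaabaa, so it is not a palindrome and is not in L.
(Other choices also work, e.g. i = 0, 3; only i = 1 is guaranteed to stay in L since xy¹z = s.)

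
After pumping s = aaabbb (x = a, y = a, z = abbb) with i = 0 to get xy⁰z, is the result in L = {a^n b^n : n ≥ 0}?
No

xy⁰z = a · ε · abbb = aabbb.
aabbb has 2 a's and 3 b's; 2 ≠ 3, so it is not in L.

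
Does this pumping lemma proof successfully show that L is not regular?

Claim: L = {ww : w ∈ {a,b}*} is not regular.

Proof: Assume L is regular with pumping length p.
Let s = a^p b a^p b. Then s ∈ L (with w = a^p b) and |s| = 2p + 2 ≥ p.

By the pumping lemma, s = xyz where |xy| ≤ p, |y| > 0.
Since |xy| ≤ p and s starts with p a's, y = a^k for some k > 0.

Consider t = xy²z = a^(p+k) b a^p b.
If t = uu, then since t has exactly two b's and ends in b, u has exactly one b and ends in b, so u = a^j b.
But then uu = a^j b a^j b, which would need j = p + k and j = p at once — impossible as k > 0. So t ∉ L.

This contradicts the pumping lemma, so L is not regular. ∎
The proof is correct.

This proof is valid because:
1. s = a^p b a^p b is in L and is chosen in terms of p, so |s| ≥ p holds for every p
2. The decomposition analysis is correct: |xy| ≤ p forces y to lie inside the leading a's
3. The contradiction is valid: the argument shows a^(p+k) b a^p b cannot be split into two equal halves
4. The conclusion follows logically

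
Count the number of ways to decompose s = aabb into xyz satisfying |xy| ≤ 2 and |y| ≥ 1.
3

For s = 'aabb' with pumping length p = 2:

Constraints: |xy| ≤ 2, |y| > 0

Valid decompositions (|xy| ≤ p, |y| ≥ 1):
  • x='', y='a', z='abb'
  • x='a', y='a', z='bb'
  • x='', y='aa', z='bb'

Total count: 3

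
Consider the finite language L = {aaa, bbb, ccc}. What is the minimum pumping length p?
p = 4

For a finite language L, the pumping lemma holds vacuously if p > max|s| for s ∈ L.

The longest string in L = {aaa, bbb, ccc} has length 3.
If p = 4, then no string s ∈ L has |s| ≥ p, so the condition is vacuously true.

The minimum pumping length is p = 4.

Why no smaller p works: for any p ≤ 3, the longest string s ∈ L has |s| = 3 ≥ p, so it would
have to be pumpable; but pumping up (i = 2, 3, ...) produces ever longer strings, which cannot all lie in the
finite language L. So the pumping property fails for every p ≤ 3.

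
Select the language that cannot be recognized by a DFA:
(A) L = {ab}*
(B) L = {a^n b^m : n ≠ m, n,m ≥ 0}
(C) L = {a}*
(B) {a^n b^m : n ≠ m, n,m ≥ 0}

(B) L = {a^n b^m : n ≠ m, n,m ≥ 0} is NOT regular.

The pumping lemma can be used to prove this:
After pumping a's, we can make n = m

The other languages are regular because they can be recognized by finite automata.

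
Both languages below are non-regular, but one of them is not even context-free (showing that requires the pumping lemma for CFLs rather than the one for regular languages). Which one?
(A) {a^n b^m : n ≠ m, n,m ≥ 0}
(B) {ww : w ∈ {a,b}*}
(B) {ww : w ∈ {a,b}*}

(B) {ww : w ∈ {a,b}*} requires the CFL pumping lemma.

- {a^n b^m : n ≠ m, n,m ≥ 0} is context-free (but not regular)
  • Can be shown non-regular with the regular pumping lemma
  • After pumping a's, we can make n = m

- {ww : w ∈ {a,b}*} is NOT context-free
  • Requires the CFL pumping lemma to prove
  • Cannot verify equality of two arbitrary substrings

The CFL pumping lemma is "stronger" in that it can prove non-membership
in the larger class of context-free languages.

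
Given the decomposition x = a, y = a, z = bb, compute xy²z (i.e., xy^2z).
aaabb

Given x = 'a', y = 'a', z = 'bb' and i = 2:

xy^2z = x + y·y·...·y (2 times) + z
       = 'a' + 'a'^2 + 'bb'
       = 'a' + 'aa' + 'bb'
       = 'aaabb'

The pumped string is 'aaabb' with length 5.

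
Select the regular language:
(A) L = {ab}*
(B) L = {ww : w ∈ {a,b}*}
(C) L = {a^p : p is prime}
(A) {ab}*

(A) L = {ab}* is regular.

This can be recognized by a finite automaton (DFA/NFA).
Regular expressions like {ab}* define regular languages.

The other choices are not regular:
- {ww : w ∈ {a,b}*}: After pumping, the two halves no longer match
- {a^p : p is prime}: After pumping, the length becomes composite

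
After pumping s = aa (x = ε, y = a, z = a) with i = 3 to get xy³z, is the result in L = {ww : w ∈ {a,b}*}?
Yes

xy³z = ε · aaa · a = aaaa.
aaaa splits into halves aa · aa, which are equal, so it is in L (w = aa).
(A single pumped string landing in L is not a contradiction by itself; a non-regularity proof needs some i for which xy^i z ∉ L, for every admissible decomposition.)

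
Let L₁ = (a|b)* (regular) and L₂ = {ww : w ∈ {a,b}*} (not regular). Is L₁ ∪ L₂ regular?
Yes — L₁ ∪ L₂ is regular.

{ww} ⊆ (a|b)*, so L₁ ∪ L₂ = (a|b)*, which is regular.

Note that the bare facts "L₁ regular, L₂ non-regular" do not settle the question by themselves: the closure of regular languages under ∪, ∩, complement and difference applies only when BOTH operands are regular. With a non-regular operand the result can come out regular or non-regular depending on the specific languages, so one has to work out L₁ ∪ L₂ for this particular pair, as above.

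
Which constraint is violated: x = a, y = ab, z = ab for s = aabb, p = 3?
Violated: xyz = s

The decomposition x = a, y = ab, z = ab for s = aabb with p = 3
violates the constraint: xyz = s

xyz = 'a' + 'ab' + 'ab' = 'aabab' ≠ 'aabb' = s. The decomposition doesn't reconstruct s.

Pumping lemma constraints:
1. xyz = s (decomposition is valid)
2. |xy| ≤ p
3. |y| > 0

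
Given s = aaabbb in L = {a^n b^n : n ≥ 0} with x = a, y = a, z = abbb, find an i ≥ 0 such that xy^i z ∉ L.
i = 2

xy²z = a · aa · abbb = aaaabbb; aaaabbb has 4 a's and 3 b's; 4 ≠ 3, so it is not in L.
(Other choices also work, e.g. i = 0, 3; only i = 1 is guaranteed to stay in L since xy¹z = s.)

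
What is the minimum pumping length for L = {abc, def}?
p = 4

For a finite language L, the pumping lemma holds vacuously if p > max|s| for s ∈ L.

The longest string in L = {abc, def} has length 3.
If p = 4, then no string s ∈ L has |s| ≥ p, so the condition is vacuously true.

The minimum pumping length is p = 4.

Why no smaller p works: for any p ≤ 3, the longest string s ∈ L has |s| = 3 ≥ p, so it would
have to be pumpable; but pumping up (i = 2, 3, ...) produces ever longer strings, which cannot all lie in the
finite language L. So the pumping property fails for every p ≤ 3.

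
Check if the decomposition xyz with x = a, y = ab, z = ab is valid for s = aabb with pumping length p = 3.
Violated: xyz = s

The decomposition x = a, y = ab, z = ab for s = aabb with p = 3
violates the constraint: xyz = s

xyz = 'a' + 'ab' + 'ab' = 'aabab' ≠ 'aabb' = s. The decomposition doesn't reconstruct s.

Pumping lemma constraints:
1. xyz = s (decomposition is valid)
2. |xy| ≤ p
3. |y| > 0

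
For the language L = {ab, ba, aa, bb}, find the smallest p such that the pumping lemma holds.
p = 3

For a finite language L, the pumping lemma holds vacuously if p > max|s| for s ∈ L.

The longest string in L = {ab, ba, aa, bb} has length 2.
If p = 3, then no string s ∈ L has |s| ≥ p, so the condition is vacuously true.

The minimum pumping length is p = 3.

Why no smaller p works: for any p ≤ 2, the longest string s ∈ L has |s| = 2 ≥ p, so it would
have to be pumpable; but pumping up (i = 2, 3, ...) produces ever longer strings, which cannot all lie in the
finite language L. So the pumping property fails for every p ≤ 2.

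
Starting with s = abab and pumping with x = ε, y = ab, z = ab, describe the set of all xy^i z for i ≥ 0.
{xy^i z : i ≥ 0} = {(ab)^(i+1) : i ≥ 0} = {ab, abab, ababab, ...}

With x = ε, y = ab, z = ab: Pumping 'ab' gives strings of alternating a's and b's.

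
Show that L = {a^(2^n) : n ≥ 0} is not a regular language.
Assume for contradiction that L is regular, and let p ≥ 1 be the pumping length given by the pumping lemma.
Choose s = a^(2^p). Then s ∈ L and |s| = 2^p ≥ p.
By the pumping lemma, s = xyz for some x, y, z with |xy| ≤ p, |y| ≥ 1, and xy^i z ∈ L for every i ≥ 0.
Here y = a^k for some k with 1 ≤ k ≤ |xy| ≤ p, and p < 2^p.

Take i = 2: |xy²z| = 2^p + k.
Now 2^p < 2^p + k ≤ 2^p + p < 2^p + 2^p = 2^(p+1).
So |xy²z| lies strictly between the consecutive powers of two 2^p and 2^(p+1), hence is not a power of 2, and xy²z ∉ L.

This contradicts the pumping lemma, which requires xy^i z ∈ L for all i ≥ 0.
Hence L = {a^(2^n) : n ≥ 0} is not regular. ∎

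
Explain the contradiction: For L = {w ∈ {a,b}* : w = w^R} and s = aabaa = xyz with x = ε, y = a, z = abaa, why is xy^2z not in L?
xy²z = aaabaa ∉ L

Pumping with i = 2 replaces y = a by y² = aa:
- Original: s = xyz = aabaa; aabaa reversed is aabaa, the same string, so it is a palindrome and is in L
- Pumped: xy²z = ε · aa · abaa = aaabaa
- aaabaa reversed is aabaaa ≠ aaabaa, so it is not a palindrome and is not in L

The pumping lemma would require xy²z ∈ L, so this decomposition yields a contradiction.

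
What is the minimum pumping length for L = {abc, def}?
p = 4

For a finite language L, the pumping lemma holds vacuously if p > max|s| for s ∈ L.

The longest string in L = {abc, def} has length 3.
If p = 4, then no string s ∈ L has |s| ≥ p, so the condition is vacuously true.

The minimum pumping length is p = 4.

Why no smaller p works: for any p ≤ 3, the longest string s ∈ L has |s| = 3 ≥ p, so it would
have to be pumpable; but pumping up (i = 2, 3, ...) produces ever longer strings, which cannot all lie in the
finite language L. So the pumping property fails for every p ≤ 3.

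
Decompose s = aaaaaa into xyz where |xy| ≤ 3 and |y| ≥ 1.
x = 'a', y = 'a', z = 'aaaa'

For s = aaaaaa and p = 3, one valid decomposition is:
- x = 'a' (length 1)
- y = 'a' (length 1)
- z = 'aaaa' (length 4)

Verification:
- xyz = 'a' + 'a' + 'aaaa' = aaaaaa ✓
- |xy| = 2 ≤ 3 ✓
- |y| = 1 > 0 ✓

All pumping lemma constraints are satisfied.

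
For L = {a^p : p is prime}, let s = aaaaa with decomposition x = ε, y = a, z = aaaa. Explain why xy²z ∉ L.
xy²z = aaaaaa ∉ L

Pumping with i = 2 replaces y = a by y² = aa:
- Original: s = xyz = aaaaa; aaaaa has length 5, which is prime, so it is in L
- Pumped: xy²z = ε · aa · aaaa = aaaaaa
- aaaaaa has length 6 = 2 × 3, which is not prime, so it is not in L

The pumping lemma would require xy²z ∈ L, so this decomposition yields a contradiction.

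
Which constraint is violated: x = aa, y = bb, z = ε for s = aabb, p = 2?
Violated: |xy| ≤ p

The decomposition x = aa, y = bb, z = ε for s = aabb with p = 2
violates the constraint: |xy| ≤ p

|xy| = |aabb| = 4 > 2 = p. The decomposition puts too many characters in xy.

Pumping lemma constraints:
1. xyz = s (decomposition is valid)
2. |xy| ≤ p
3. |y| > 0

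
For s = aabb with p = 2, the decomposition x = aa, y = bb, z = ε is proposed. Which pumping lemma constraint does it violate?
Violated: |xy| ≤ p

The decomposition x = aa, y = bb, z = ε for s = aabb with p = 2
violates the constraint: |xy| ≤ p

|xy| = |aabb| = 4 > 2 = p. The decomposition puts too many characters in xy.

Pumping lemma constraints:
1. xyz = s (decomposition is valid)
2. |xy| ≤ p
3. |y| > 0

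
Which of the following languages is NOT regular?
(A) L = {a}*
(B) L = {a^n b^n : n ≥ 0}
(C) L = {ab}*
(B) {a^n b^n : n ≥ 0}

(B) L = {a^n b^n : n ≥ 0} is NOT regular.

The pumping lemma can be used to prove this:
After pumping, the number of a's and b's become unequal

The other languages are regular because they can be recognized by finite automata.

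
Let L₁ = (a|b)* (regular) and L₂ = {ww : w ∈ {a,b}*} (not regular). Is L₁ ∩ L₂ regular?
No — L₁ ∩ L₂ is not regular.

(a|b)* is all strings over {a,b}, so L₁ ∩ L₂ = {ww : w ∈ {a,b}*} = L₂ itself, which is not regular (pump s = a^p b a^p b).

Note that the bare facts "L₁ regular, L₂ non-regular" do not settle the question by themselves: the closure of regular languages under ∪, ∩, complement and difference applies only when BOTH operands are regular. With a non-regular operand the result can come out regular or non-regular depending on the specific languages, so one has to work out L₁ ∩ L₂ for this particular pair, as above.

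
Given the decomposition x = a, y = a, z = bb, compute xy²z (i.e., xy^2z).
aaabb

Given x = 'a', y = 'a', z = 'bb' and i = 2:

xy^2z = x + y·y·...·y (2 times) + z
       = 'a' + 'a'^2 + 'bb'
       = 'a' + 'aa' + 'bb'
       = 'aaabb'

The pumped string is 'aaabb' with length 5.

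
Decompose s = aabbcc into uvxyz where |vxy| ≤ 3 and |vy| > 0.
u='aa', v='b', x='b', y='c', z='c'

For s = aabbcc with pumping length p = 3:

One valid decomposition:
- u = 'aa'
- v = 'b'
- x = 'b'
- y = 'c'
- z = 'c'

Verification:
- uvxyz = 'aa' + 'b' + 'b' + 'c' + 'c' = aabbcc ✓
- |vxy| = |'bbc'| = 3 ≤ 3 ✓
- |vy| = |'bc'| = 2 > 0 ✓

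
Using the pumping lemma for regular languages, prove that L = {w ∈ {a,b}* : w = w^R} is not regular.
Assume for contradiction that L is regular, and let p ≥ 1 be the pumping length given by the pumping lemma.
Choose s = a^p b a^p. Then s ∈ L (it reads the same in both directions) and |s| = 2p + 1 ≥ p.
By the pumping lemma, s = xyz for some x, y, z with |xy| ≤ p, |y| ≥ 1, and xy^i z ∈ L for every i ≥ 0.
Since |xy| ≤ p and the first p symbols of s are all a's, y = a^k for some k with 1 ≤ k ≤ p.

Take i = 0: xy⁰z = a^(p − k) b a^p.
Its reversal is a^p b a^(p − k). These differ because the block of a's before the unique b has length p − k in one and p in the other, and p − k ≠ p since k ≥ 1. So xy⁰z is not a palindrome, i.e. xy⁰z ∉ L.

This contradicts the pumping lemma, which requires xy^i z ∈ L for all i ≥ 0.
Hence L = {w ∈ {a,b}* : w = w^R} is not regular. ∎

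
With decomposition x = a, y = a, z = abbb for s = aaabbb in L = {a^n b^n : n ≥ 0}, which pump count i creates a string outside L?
i = 2

xy²z = a · aa · abbb = aaaabbb; aaaabbb has 4 a's and 3 b's; 4 ≠ 3, so it is not in L.
(Other choices also work, e.g. i = 0, 3; only i = 1 is guaranteed to stay in L since xy¹z = s.)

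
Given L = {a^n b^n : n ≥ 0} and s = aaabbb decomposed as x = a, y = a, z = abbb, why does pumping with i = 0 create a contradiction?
xy⁰z = aabbb ∉ L

Pumping with i = 0 replaces y = a by y⁰ = ε:
- Original: s = xyz = aaabbb; aaabbb = a^3 b^3 has equal counts (3 = 3), so it is in L
- Pumped: xy⁰z = a · ε · abbb = aabbb
- aabbb has 2 a's and 3 b's; 2 ≠ 3, so it is not in L

The pumping lemma would require xy⁰z ∈ L, so this decomposition yields a contradiction.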